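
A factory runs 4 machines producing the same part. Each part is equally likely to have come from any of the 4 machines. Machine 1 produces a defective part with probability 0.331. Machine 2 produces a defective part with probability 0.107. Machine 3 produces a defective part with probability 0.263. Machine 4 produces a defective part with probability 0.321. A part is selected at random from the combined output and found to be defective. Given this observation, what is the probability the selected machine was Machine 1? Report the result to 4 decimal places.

Tabulate prior·likelihood by source: [1] prior 0.25, lik 0.331, product 0.08275; [2] prior 0.25, lik 0.107, product 0.02675; [3] prior 0.25, lik 0.263, product 0.06575; [4] prior 0.25, lik 0.321, product 0.08025.
Normalizing constant = 0.25550; the posterior for Machine 1 is its product over the sum, 0.08275/0.25550 = 0.3239.

Posterior probability ≈ 0.3239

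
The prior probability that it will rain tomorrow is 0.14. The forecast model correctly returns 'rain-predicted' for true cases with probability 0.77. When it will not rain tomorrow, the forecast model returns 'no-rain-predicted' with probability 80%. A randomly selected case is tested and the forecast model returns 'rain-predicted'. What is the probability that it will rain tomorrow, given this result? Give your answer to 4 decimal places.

Write H for 'it will rain tomorrow'. Prior odds H:¬H = 0.14/0.86 = 0.16279. For the 'rain-predicted' outcome, the likelihood ratio is 0.77/0.2 = 3.8500.
Posterior odds = 0.16279 × 3.8500 = 0.62674, so P(H|E) = 0.62674/(1+0.62674) = 0.3853.

P(H | E) ≈ 0.3853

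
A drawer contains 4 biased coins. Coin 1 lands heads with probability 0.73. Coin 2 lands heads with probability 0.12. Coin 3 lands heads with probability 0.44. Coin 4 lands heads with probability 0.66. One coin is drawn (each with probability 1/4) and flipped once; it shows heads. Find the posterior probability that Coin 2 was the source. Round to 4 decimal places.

Posterior probability ≈ 0.0615

P(heads|C1) = 0.73; P(heads|C2) = 0.12; P(heads|C3) = 0.44; P(heads|C4) = 0.66.
Prior × likelihood for each source: 0.25·0.73=0.1825, 0.25·0.12=0.03000, 0.25·0.44=0.1100, 0.25·0.66=0.1650. Summing gives P(heads) = 0.48750.
P(Coin 2 | heads) = 0.03000 / 0.48750 = 0.0615.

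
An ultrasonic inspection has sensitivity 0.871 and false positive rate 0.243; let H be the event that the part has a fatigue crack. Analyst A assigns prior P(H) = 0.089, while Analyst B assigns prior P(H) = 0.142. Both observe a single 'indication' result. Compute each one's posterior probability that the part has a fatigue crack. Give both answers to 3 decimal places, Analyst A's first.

Analyst A: 0.259; Analyst B: 0.372

The likelihood ratio for an 'indication' result is 0.871/0.243 = 3.5844.
Analyst A: prior odds 0.089/0.911 = 0.097695; posterior odds 0.35017; posterior probability 0.259.
Analyst B: prior odds 0.142/0.858 = 0.16550; posterior odds 0.59322; posterior probability 0.372.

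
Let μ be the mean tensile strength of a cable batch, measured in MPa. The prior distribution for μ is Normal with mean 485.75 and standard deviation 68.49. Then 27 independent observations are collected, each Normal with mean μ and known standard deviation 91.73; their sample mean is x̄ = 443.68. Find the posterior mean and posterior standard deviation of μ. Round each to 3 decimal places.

With known σ, the Normal prior is conjugate. Weight on the data is w = (n/σ²)/(n/σ² + 1/τ₀²) = 0.00320879/(0.00320879+0.00021318) = 0.93770.
Posterior mean = w·x̄ + (1−w)·μ₀ = 0.93770·443.68 + 0.062297·485.75 = 446.301. Posterior variance = 1/(0.00320879+0.00021318) = 292.230, so SD = 17.095.

Posterior mean ≈ 446.301; posterior SD ≈ 17.095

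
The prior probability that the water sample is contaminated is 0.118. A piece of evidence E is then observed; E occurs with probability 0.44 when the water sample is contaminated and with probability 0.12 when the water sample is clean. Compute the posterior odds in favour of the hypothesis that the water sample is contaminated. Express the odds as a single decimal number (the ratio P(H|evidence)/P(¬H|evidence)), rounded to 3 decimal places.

Posterior odds ≈ 0.491

Prior odds = 0.118/(1−0.118) = 0.13379.
Likelihood ratio for E = 0.44/0.12 = 3.6667.
Posterior odds = prior odds × LR = 0.49055.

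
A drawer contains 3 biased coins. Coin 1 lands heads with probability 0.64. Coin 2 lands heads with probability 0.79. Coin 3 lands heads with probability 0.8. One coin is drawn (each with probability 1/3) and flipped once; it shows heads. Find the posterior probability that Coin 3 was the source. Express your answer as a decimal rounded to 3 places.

Posterior probability ≈ 0.359

Tabulate prior·likelihood by source: [1] prior 0.333333, lik 0.64, product 0.2133; [2] prior 0.333333, lik 0.79, product 0.2633; [3] prior 0.333333, lik 0.8, product 0.2667.
Normalizing constant = 0.74333; the posterior for Coin 3 is its product over the sum, 0.2667/0.74333 = 0.359.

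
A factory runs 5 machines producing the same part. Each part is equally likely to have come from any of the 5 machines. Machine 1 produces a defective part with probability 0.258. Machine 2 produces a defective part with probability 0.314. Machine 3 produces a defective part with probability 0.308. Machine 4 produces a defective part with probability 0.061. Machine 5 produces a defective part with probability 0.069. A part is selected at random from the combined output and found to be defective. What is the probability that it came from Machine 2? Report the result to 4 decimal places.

P(defective|M1) = 0.258; P(defective|M2) = 0.314; P(defective|M3) = 0.308; P(defective|M4) = 0.061; P(defective|M5) = 0.069.
Prior × likelihood for each source: 0.2·0.258=0.05160, 0.2·0.314=0.06280, 0.2·0.308=0.06160, 0.2·0.061=0.01220, 0.2·0.069=0.01380. Summing gives P(defective) = 0.20200.
P(Machine 2 | defective) = 0.06280 / 0.20200 = 0.3109.

Posterior probability ≈ 0.3109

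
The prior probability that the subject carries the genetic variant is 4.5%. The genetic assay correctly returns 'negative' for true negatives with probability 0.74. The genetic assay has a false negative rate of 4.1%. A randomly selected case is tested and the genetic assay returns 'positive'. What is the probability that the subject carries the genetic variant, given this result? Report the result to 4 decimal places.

Write H for 'the subject carries the genetic variant'. Prior odds H:¬H = 0.045/0.955 = 0.047120. For the 'positive' outcome, the likelihood ratio is 0.959/0.26 = 3.6885.
Posterior odds = 0.047120 × 3.6885 = 0.17380, so P(H|E) = 0.17380/(1+0.17380) = 0.1481.

P(H | E) ≈ 0.1481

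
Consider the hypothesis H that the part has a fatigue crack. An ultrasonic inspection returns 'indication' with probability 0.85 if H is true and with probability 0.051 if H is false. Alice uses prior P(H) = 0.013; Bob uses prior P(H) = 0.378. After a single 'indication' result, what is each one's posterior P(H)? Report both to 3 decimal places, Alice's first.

Alice: 0.180; Bob: 0.910

P('+'|H) = 0.85, P('+'|¬H) = 0.051.
Alice: numerator 0.85·0.013 = 0.011050; evidence = 0.011050+0.051·0.987 = 0.061387; posterior = 0.180.
Bob: numerator 0.85·0.378 = 0.32130; evidence = 0.32130+0.051·0.622 = 0.35302; posterior = 0.910.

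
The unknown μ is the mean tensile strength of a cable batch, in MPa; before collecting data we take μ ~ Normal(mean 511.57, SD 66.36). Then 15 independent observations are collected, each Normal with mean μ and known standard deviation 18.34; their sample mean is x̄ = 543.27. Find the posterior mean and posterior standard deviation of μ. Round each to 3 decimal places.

With known σ, the Normal prior is conjugate. Weight on the data is w = (n/σ²)/(n/σ² + 1/τ₀²) = 0.0445957/(0.0445957+0.00022708) = 0.99493.
Posterior mean = w·x̄ + (1−w)·μ₀ = 0.99493·543.27 + 0.0050663·511.57 = 543.109. Posterior variance = 1/(0.0445957+0.00022708) = 22.3101, so SD = 4.723.

Posterior mean ≈ 543.109; posterior SD ≈ 4.723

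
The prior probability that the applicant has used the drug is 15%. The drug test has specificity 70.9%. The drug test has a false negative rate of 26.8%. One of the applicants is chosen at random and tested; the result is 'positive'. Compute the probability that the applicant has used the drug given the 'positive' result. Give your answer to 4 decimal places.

Let H be the event that the applicant has used the drug. P(H) = 0.15, so P(¬H) = 0.85. With E the 'positive' result, P(E|H) = 0.732 and P(E|¬H) = 0.291.
P(E) = 0.732·0.15 + 0.291·0.85 = 0.10980 + 0.24735 = 0.35715.
By Bayes' theorem, P(H|E) = 0.10980 / 0.35715 = 0.3074.

P(H | E) ≈ 0.3074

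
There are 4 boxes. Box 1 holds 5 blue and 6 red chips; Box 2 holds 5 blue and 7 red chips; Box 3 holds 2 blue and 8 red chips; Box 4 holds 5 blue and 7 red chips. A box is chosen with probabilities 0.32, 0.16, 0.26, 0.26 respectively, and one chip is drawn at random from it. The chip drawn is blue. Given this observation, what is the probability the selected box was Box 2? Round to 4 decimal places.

P(blue|Box 1) = 0.4545; P(blue|Box 2) = 0.4167; P(blue|Box 3) = 0.2; P(blue|Box 4) = 0.4167.
Prior × likelihood for each source: 0.32·0.4545=0.1455, 0.16·0.4167=0.06667, 0.26·0.2=0.05200, 0.26·0.4167=0.1083. Summing gives P(blue) = 0.37245.
P(Box 2 | blue) = 0.06667 / 0.37245 = 0.1790.

Posterior probability ≈ 0.1790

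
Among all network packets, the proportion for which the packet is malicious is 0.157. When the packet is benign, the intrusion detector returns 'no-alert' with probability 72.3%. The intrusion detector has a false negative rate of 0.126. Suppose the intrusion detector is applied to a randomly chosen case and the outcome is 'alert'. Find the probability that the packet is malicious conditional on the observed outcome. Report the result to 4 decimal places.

P(H | E) ≈ 0.3701

Write H for 'the packet is malicious'. Prior odds H:¬H = 0.157/0.843 = 0.18624. For the 'alert' outcome, the likelihood ratio is 0.874/0.277 = 3.1552.
Posterior odds = 0.18624 × 3.1552 = 0.58763, so P(H|E) = 0.58763/(1+0.58763) = 0.3701.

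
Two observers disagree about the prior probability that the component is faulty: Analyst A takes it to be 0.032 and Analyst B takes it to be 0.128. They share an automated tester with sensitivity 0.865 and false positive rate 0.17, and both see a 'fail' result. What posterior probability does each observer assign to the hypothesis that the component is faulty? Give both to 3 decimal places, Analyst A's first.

The likelihood ratio for a 'fail' result is 0.865/0.17 = 5.0882.
Analyst A: prior odds 0.032/0.968 = 0.033058; posterior odds 0.16821; posterior probability 0.144.
Analyst B: prior odds 0.128/0.872 = 0.14679; posterior odds 0.74690; posterior probability 0.428.

Analyst A: 0.144; Analyst B: 0.428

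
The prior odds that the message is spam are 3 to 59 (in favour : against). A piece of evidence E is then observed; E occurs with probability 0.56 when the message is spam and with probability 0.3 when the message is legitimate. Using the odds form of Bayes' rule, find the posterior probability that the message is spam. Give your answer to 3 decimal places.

Posterior probability ≈ 0.087

Prior odds = 3/59 = 0.050847. In log-odds, ln(0.050847) = -2.9789.
Add log likelihood ratio: ln(1.8667) = 0.62415.
Posterior log-odds = -2.3548, so posterior odds = exp(-2.3548) = 0.094915. Converting, P(H|E) = 0.094915/1.0949 = 0.087.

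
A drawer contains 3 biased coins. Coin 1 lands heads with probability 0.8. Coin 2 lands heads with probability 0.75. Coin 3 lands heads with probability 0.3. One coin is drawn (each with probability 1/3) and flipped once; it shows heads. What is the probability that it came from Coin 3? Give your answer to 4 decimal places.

Posterior probability ≈ 0.1622

P(heads|C1) = 0.8; P(heads|C2) = 0.75; P(heads|C3) = 0.3.
Prior × likelihood for each source: 0.333333·0.8=0.2667, 0.333333·0.75=0.2500, 0.333333·0.3=0.1000. Summing gives P(heads) = 0.61667.
P(Coin 3 | heads) = 0.1000 / 0.61667 = 0.1622.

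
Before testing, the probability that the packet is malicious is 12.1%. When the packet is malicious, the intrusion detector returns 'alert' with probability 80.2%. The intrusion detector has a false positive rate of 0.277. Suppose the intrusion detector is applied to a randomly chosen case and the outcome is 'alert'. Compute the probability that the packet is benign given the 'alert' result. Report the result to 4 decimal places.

P(¬H | E) ≈ 0.7150

Let H be the event that the packet is malicious. P(H) = 0.121, so P(¬H) = 0.879. With E the 'alert' result, P(E|H) = 0.802 and P(E|¬H) = 0.277.
P(E) = 0.802·0.121 + 0.277·0.879 = 0.097042 + 0.24348 = 0.34053.
By Bayes' theorem, P(H|E) = 0.097042 / 0.34053 = 0.2850. Hence P(¬H|E) = 1 − 0.2850 = 0.7150.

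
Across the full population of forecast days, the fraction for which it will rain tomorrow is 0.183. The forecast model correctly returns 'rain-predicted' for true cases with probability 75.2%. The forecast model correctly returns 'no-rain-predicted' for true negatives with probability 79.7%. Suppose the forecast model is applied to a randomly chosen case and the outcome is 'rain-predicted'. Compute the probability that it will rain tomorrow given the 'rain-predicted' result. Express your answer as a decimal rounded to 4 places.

Write H for 'it will rain tomorrow'. Prior odds H:¬H = 0.183/0.817 = 0.22399. For the 'rain-predicted' outcome, the likelihood ratio is 0.752/0.203 = 3.7044.
Posterior odds = 0.22399 × 3.7044 = 0.82976, so P(H|E) = 0.82976/(1+0.82976) = 0.4535.

P(H | E) ≈ 0.4535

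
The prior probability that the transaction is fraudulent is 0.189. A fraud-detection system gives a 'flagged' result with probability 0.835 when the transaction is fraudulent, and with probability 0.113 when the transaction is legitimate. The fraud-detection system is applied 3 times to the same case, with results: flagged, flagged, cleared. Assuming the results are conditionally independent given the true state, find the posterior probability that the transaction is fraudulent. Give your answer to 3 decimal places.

Let H be the event that the transaction is fraudulent; start with P(H) = 0.189. P('flagged'|H) = 0.835, P('flagged'|¬H) = 0.113.
Update on result 1 ('flagged'): P(H) ← 0.835·0.1890 / (0.835·0.1890 + 0.113·0.8110) = 0.15781/0.24946 = 0.6326.
Update on result 2 ('flagged'): P(H) ← 0.835·0.6326 / (0.835·0.6326 + 0.113·0.3674) = 0.52825/0.56976 = 0.9271.
Update on result 3 ('cleared'): P(H) ← 0.165·0.9271 / (0.165·0.9271 + 0.887·0.0729) = 0.15298/0.21760 = 0.7030.

Posterior P(H) ≈ 0.703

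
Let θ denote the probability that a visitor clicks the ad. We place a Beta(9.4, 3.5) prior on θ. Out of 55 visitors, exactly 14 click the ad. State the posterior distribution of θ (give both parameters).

Posterior: Beta(23.4, 44.5)

The binomial likelihood is conjugate to the Beta prior: with 14 successes and 41 failures, the posterior is Beta(9.4+14, 3.5+41) = Beta(23.4, 44.5).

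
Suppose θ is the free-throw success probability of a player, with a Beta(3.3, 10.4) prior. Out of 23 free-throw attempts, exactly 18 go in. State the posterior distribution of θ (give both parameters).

The binomial likelihood is conjugate to the Beta prior: with 18 successes and 5 failures, the posterior is Beta(3.3+18, 10.4+5) = Beta(21.3, 15.4).

Posterior: Beta(21.3, 15.4)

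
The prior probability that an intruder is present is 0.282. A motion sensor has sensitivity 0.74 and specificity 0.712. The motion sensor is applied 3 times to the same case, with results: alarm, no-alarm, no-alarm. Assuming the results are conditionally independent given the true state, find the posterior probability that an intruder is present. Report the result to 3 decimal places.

Posterior P(H) ≈ 0.119

With H the event that an intruder is present, the joint likelihood of the observed sequence is P(data|H) = 0.74·0.26·0.26 = 0.050024 and P(data|¬H) = 0.288·0.712·0.712 = 0.14600.
Bayes: P(H|data) = 0.282·0.050024 / (0.282·0.050024 + 0.718·0.14600) = 0.014107/0.11893 = 0.1186.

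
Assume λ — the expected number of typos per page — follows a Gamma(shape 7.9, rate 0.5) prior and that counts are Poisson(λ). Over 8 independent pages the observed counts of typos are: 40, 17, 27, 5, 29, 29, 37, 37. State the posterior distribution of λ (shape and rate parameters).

Posterior: Gamma(shape=228.9, rate=8.5)

Total count ∑xᵢ = 221 over n = 8 pages.
Gamma is conjugate to the Poisson likelihood: posterior is Gamma(shape = 7.9+221 = 228.9, rate = 0.5+8 = 8.5).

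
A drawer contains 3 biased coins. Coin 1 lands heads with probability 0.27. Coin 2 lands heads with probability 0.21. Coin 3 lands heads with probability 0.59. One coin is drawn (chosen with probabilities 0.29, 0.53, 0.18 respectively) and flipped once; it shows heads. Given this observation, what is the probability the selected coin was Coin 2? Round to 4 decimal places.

Posterior probability ≈ 0.3763

P(heads|C1) = 0.27; P(heads|C2) = 0.21; P(heads|C3) = 0.59.
Prior × likelihood for each source: 0.29·0.27=0.07830, 0.53·0.21=0.1113, 0.18·0.59=0.1062. Summing gives P(heads) = 0.29580.
P(Coin 2 | heads) = 0.1113 / 0.29580 = 0.3763.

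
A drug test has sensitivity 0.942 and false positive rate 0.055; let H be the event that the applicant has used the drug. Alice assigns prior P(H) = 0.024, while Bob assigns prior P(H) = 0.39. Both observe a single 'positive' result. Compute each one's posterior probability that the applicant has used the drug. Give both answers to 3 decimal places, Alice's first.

Alice: 0.296; Bob: 0.916

The likelihood ratio for a 'positive' result is 0.942/0.055 = 17.127.
Alice: prior odds 0.024/0.976 = 0.024590; posterior odds 0.42116; posterior probability 0.296.
Bob: prior odds 0.39/0.61 = 0.63934; posterior odds 10.950; posterior probability 0.916.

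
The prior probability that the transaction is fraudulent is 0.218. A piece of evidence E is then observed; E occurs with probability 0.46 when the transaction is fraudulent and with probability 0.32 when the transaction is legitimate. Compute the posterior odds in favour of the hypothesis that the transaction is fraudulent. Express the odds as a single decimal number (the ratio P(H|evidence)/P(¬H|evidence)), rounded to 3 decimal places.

Posterior odds ≈ 0.401

Prior odds = 0.218/(1−0.218) = 0.27877.
Likelihood ratio for E = 0.46/0.32 = 1.4375.
Posterior odds = prior odds × LR = 0.40074.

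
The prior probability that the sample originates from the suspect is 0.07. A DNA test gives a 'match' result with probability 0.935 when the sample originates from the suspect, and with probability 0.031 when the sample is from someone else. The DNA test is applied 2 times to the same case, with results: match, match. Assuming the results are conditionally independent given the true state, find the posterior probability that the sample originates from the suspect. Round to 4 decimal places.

Posterior P(H) ≈ 0.9856

Let H be the event that the sample originates from the suspect; start with P(H) = 0.07. P('match'|H) = 0.935, P('match'|¬H) = 0.031.
Update on result 1 ('match'): P(H) ← 0.935·0.0700 / (0.935·0.0700 + 0.031·0.9300) = 0.065450/0.094280 = 0.6942.
Update on result 2 ('match'): P(H) ← 0.935·0.6942 / (0.935·0.6942 + 0.031·0.3058) = 0.64909/0.65856 = 0.9856.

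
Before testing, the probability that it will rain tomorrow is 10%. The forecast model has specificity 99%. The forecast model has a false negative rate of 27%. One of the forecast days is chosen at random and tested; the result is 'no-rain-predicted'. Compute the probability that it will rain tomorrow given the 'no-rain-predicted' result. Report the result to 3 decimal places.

P(H | E) ≈ 0.029

Write H for 'it will rain tomorrow'. Prior odds H:¬H = 0.1/0.9 = 0.11111. For the 'no-rain-predicted' outcome, the likelihood ratio is 0.27/0.99 = 0.27273.
Posterior odds = 0.11111 × 0.27273 = 0.030303, so P(H|E) = 0.030303/(1+0.030303) = 0.029.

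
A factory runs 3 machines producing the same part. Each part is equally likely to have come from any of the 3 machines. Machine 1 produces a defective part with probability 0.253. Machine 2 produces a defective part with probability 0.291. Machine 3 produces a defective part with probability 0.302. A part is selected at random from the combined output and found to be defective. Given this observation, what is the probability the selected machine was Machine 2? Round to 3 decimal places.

P(defective|M1) = 0.253; P(defective|M2) = 0.291; P(defective|M3) = 0.302.
Prior × likelihood for each source: 0.333333·0.253=0.08433, 0.333333·0.291=0.09700, 0.333333·0.302=0.1007. Summing gives P(defective) = 0.28200.
P(Machine 2 | defective) = 0.09700 / 0.28200 = 0.344.

Posterior probability ≈ 0.344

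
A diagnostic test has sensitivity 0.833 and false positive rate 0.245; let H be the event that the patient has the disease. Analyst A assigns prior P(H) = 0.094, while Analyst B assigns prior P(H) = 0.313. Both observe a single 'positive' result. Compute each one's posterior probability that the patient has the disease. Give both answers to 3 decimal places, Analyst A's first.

Analyst A: 0.261; Analyst B: 0.608

P('+'|H) = 0.833, P('+'|¬H) = 0.245.
Analyst A: numerator 0.833·0.094 = 0.078302; evidence = 0.078302+0.245·0.906 = 0.30027; posterior = 0.261.
Analyst B: numerator 0.833·0.313 = 0.26073; evidence = 0.26073+0.245·0.687 = 0.42904; posterior = 0.608.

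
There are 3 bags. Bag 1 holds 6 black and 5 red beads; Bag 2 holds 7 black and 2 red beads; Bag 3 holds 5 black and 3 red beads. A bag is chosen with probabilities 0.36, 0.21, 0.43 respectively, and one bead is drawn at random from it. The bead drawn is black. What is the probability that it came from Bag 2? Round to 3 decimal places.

P(black|Bag 1) = 0.5455; P(black|Bag 2) = 0.7778; P(black|Bag 3) = 0.625.
Prior × likelihood for each source: 0.36·0.5455=0.1964, 0.21·0.7778=0.1633, 0.43·0.625=0.2687. Summing gives P(black) = 0.62845.
P(Bag 2 | black) = 0.1633 / 0.62845 = 0.260.

Posterior probability ≈ 0.260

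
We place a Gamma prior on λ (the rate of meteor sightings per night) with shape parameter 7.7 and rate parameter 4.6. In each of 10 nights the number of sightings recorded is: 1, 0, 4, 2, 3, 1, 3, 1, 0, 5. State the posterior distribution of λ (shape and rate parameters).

The Poisson likelihood adds the total count to the shape and the number of exposure periods to the rate. Here ∑xᵢ = 20 and n = 10, so shape 7.7→27.7 and rate 4.6→14.6.

Posterior: Gamma(shape=27.7, rate=14.6)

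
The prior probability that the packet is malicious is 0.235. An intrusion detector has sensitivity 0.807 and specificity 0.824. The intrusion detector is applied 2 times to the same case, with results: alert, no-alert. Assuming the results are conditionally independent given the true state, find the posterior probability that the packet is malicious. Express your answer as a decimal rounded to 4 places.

Posterior P(H) ≈ 0.2481

With H the event that the packet is malicious, the joint likelihood of the observed sequence is P(data|H) = 0.807·0.193 = 0.15575 and P(data|¬H) = 0.176·0.824 = 0.14502.
Bayes: P(H|data) = 0.235·0.15575 / (0.235·0.15575 + 0.765·0.14502) = 0.036601/0.14754 = 0.2481.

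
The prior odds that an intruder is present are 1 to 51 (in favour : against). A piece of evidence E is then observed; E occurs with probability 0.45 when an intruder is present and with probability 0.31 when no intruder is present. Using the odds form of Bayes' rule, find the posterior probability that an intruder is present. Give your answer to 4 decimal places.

Posterior probability ≈ 0.0277

Prior odds = 1/51 = 0.019608. In log-odds, ln(0.019608) = -3.9318.
Add log likelihood ratio: ln(1.4516) = 0.37268.
Posterior log-odds = -3.5592, so posterior odds = exp(-3.5592) = 0.028463. Converting, P(H|E) = 0.028463/1.0285 = 0.0277.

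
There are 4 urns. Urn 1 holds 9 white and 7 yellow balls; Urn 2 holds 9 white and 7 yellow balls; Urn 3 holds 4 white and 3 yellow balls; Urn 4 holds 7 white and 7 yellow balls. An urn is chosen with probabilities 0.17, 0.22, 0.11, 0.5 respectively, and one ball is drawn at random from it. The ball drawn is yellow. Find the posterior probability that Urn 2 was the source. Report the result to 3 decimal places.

Tabulate prior·likelihood by source: [1] prior 0.17, lik 0.4375, product 0.07438; [2] prior 0.22, lik 0.4375, product 0.09625; [3] prior 0.11, lik 0.4286, product 0.04714; [4] prior 0.5, lik 0.5, product 0.2500.
Normalizing constant = 0.46777; the posterior for Urn 2 is its product over the sum, 0.09625/0.46777 = 0.206.

Posterior probability ≈ 0.206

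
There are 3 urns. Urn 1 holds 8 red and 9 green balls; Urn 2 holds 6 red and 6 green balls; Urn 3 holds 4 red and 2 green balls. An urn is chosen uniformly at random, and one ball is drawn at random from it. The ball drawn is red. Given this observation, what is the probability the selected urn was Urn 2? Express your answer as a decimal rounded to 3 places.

Posterior probability ≈ 0.305

P(red|Urn 1) = 0.4706; P(red|Urn 2) = 0.5; P(red|Urn 3) = 0.6667.
Prior × likelihood for each source: 0.333333·0.4706=0.1569, 0.333333·0.5=0.1667, 0.333333·0.6667=0.2222. Summing gives P(red) = 0.54575.
P(Urn 2 | red) = 0.1667 / 0.54575 = 0.305.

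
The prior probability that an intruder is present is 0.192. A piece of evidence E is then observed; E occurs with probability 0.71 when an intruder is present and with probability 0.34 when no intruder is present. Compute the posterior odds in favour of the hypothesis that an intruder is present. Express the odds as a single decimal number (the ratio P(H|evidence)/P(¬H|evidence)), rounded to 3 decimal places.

Posterior odds ≈ 0.496

Prior odds = 0.192/(1−0.192) = 0.23762. In log-odds, ln(0.23762) = -1.4371.
Add log likelihood ratio: ln(2.0882) = 0.73632.
Posterior log-odds = -0.70075, so posterior odds = exp(-0.70075) = 0.49621.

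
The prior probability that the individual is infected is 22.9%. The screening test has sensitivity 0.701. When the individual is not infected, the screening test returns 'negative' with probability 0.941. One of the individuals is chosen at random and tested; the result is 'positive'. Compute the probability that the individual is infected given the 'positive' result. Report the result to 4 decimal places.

Let H be the event that the individual is infected. P(H) = 0.229, so P(¬H) = 0.771. With E the 'positive' result, P(E|H) = 0.701 and P(E|¬H) = 0.059.
P(E) = 0.701·0.229 + 0.059·0.771 = 0.16053 + 0.045489 = 0.20602.
By Bayes' theorem, P(H|E) = 0.16053 / 0.20602 = 0.7792.

P(H | E) ≈ 0.7792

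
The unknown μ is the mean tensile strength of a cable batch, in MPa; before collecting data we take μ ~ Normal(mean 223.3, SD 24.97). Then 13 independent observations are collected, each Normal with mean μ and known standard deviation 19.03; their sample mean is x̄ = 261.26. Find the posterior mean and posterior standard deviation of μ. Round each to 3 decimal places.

Posterior mean ≈ 259.637; posterior SD ≈ 5.164

With known σ, the Normal prior is conjugate. Weight on the data is w = (n/σ²)/(n/σ² + 1/τ₀²) = 0.0358976/(0.0358976+0.00160385) = 0.95723.
Posterior mean = w·x̄ + (1−w)·μ₀ = 0.95723·261.26 + 0.042768·223.3 = 259.637. Posterior variance = 1/(0.0358976+0.00160385) = 26.6656, so SD = 5.164.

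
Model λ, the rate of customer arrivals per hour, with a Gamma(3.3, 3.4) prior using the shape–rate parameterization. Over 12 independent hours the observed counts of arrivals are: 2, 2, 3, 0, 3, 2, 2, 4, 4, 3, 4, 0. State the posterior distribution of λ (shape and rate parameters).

Posterior: Gamma(shape=32.3, rate=15.4)

The Poisson likelihood adds the total count to the shape and the number of exposure periods to the rate. Here ∑xᵢ = 29 and n = 12, so shape 3.3→32.3 and rate 3.4→15.4.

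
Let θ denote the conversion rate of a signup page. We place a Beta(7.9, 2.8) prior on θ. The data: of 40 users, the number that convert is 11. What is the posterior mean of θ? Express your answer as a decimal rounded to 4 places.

Posterior mean ≈ 0.3728

The binomial likelihood is conjugate to the Beta prior: with 11 successes and 29 failures, the posterior is Beta(7.9+11, 2.8+29) = Beta(18.9, 31.8).
E[θ | data] = 18.9/(18.9+31.8) = 0.3728.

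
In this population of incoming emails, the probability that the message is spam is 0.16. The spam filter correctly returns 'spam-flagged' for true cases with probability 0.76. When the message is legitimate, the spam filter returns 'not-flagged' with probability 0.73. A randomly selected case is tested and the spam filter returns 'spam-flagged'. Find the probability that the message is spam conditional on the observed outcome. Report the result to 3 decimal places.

Write H for 'the message is spam'. Prior odds H:¬H = 0.16/0.84 = 0.19048. For the 'spam-flagged' outcome, the likelihood ratio is 0.76/0.27 = 2.8148.
Posterior odds = 0.19048 × 2.8148 = 0.53616, so P(H|E) = 0.53616/(1+0.53616) = 0.349.

P(H | E) ≈ 0.349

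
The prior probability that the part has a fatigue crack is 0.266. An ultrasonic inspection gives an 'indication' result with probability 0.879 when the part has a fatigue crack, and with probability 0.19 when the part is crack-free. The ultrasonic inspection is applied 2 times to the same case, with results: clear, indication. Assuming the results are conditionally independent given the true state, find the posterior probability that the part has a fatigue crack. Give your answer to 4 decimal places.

Posterior P(H) ≈ 0.2003

Let H be the event that the part has a fatigue crack; start with P(H) = 0.266. P('indication'|H) = 0.879, P('indication'|¬H) = 0.19.
Update on result 1 ('clear'): P(H) ← 0.121·0.2660 / (0.121·0.2660 + 0.81·0.7340) = 0.032186/0.62673 = 0.0514.
Update on result 2 ('indication'): P(H) ← 0.879·0.0514 / (0.879·0.0514 + 0.19·0.9486) = 0.045142/0.22538 = 0.2003.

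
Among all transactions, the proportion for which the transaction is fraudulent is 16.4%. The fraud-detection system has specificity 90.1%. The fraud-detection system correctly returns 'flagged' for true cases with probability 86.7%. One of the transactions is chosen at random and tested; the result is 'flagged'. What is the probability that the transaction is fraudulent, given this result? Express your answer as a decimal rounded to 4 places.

Let H be the event that the transaction is fraudulent. P(H) = 0.164, so P(¬H) = 0.836. With E the 'flagged' result, P(E|H) = 0.867 and P(E|¬H) = 0.099.
P(E) = 0.867·0.164 + 0.099·0.836 = 0.14219 + 0.082764 = 0.22495.
By Bayes' theorem, P(H|E) = 0.14219 / 0.22495 = 0.6321.

P(H | E) ≈ 0.6321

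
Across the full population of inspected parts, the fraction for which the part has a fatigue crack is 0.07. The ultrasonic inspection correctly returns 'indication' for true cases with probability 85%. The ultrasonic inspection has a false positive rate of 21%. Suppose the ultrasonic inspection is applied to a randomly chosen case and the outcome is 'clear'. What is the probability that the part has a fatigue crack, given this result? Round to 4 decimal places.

P(H | E) ≈ 0.0141

Write H for 'the part has a fatigue crack'. Prior odds H:¬H = 0.07/0.93 = 0.075269. For the 'clear' outcome, the likelihood ratio is 0.15/0.79 = 0.18987.
Posterior odds = 0.075269 × 0.18987 = 0.014292, so P(H|E) = 0.014292/(1+0.014292) = 0.0141.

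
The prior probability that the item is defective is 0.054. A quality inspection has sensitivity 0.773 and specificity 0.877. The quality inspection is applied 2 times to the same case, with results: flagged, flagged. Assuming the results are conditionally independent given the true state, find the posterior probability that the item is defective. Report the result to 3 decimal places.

Let H be the event that the item is defective; start with P(H) = 0.054. P('flagged'|H) = 0.773, P('flagged'|¬H) = 0.123.
Update on result 1 ('flagged'): P(H) ← 0.773·0.0540 / (0.773·0.0540 + 0.123·0.9460) = 0.041742/0.15810 = 0.2640.
Update on result 2 ('flagged'): P(H) ← 0.773·0.2640 / (0.773·0.2640 + 0.123·0.7360) = 0.20409/0.29461 = 0.6927.

Posterior P(H) ≈ 0.693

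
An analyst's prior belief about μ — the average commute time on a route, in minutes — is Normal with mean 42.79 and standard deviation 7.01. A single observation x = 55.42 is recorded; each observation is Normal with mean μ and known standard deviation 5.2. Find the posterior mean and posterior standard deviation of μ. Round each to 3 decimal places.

Posterior mean ≈ 50.937; posterior SD ≈ 4.176

With known σ, the Normal prior is conjugate. Weight on the data is w = (n/σ²)/(n/σ² + 1/τ₀²) = 0.0369822/(0.0369822+0.0203500) = 0.64505.
Posterior mean = w·x̄ + (1−w)·μ₀ = 0.64505·55.42 + 0.35495·42.79 = 50.937. Posterior variance = 1/(0.0369822+0.0203500) = 17.4422, so SD = 4.176.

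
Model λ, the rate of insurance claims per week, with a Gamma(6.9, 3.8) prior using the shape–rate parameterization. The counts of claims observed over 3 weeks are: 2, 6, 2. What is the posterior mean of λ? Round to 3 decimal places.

Total count ∑xᵢ = 10 over n = 3 weeks.
Gamma is conjugate to the Poisson likelihood: posterior is Gamma(shape = 6.9+10 = 16.9, rate = 3.8+3 = 6.8).
Posterior mean = shape/rate = 16.9/6.8 = 2.485.

Posterior mean ≈ 2.485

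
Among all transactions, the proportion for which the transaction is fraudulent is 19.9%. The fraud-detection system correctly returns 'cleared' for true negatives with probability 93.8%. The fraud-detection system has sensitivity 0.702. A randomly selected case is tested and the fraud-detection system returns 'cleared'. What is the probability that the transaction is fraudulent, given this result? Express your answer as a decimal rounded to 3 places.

P(H | E) ≈ 0.073

Let H be the event that the transaction is fraudulent. P(H) = 0.199, so P(¬H) = 0.801. With E the 'cleared' result, P(E|H) = 0.298 and P(E|¬H) = 0.938.
P(E) = 0.298·0.199 + 0.938·0.801 = 0.059302 + 0.75134 = 0.81064.
By Bayes' theorem, P(H|E) = 0.059302 / 0.81064 = 0.073.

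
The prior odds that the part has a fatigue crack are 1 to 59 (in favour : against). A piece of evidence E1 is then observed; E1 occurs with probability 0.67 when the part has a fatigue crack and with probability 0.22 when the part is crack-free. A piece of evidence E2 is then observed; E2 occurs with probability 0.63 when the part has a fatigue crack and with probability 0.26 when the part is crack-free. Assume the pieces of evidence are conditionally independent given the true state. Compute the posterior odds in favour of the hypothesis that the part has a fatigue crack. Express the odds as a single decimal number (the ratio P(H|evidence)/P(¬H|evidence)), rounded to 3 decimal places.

Posterior odds ≈ 0.125

Prior odds = 1/59 = 0.016949.
Likelihood ratio for E1 = 0.67/0.22 = 3.0455.
Likelihood ratio for E2 = 0.63/0.26 = 2.4231.
Posterior odds = prior odds × LR₁ × LR₂ = 0.12507.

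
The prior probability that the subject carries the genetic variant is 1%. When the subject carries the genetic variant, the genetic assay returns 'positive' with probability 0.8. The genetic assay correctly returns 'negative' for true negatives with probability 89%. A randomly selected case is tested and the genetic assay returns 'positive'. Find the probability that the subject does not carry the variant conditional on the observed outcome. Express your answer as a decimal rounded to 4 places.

Let H be the event that the subject carries the genetic variant. P(H) = 0.01, so P(¬H) = 0.99. With E the 'positive' result, P(E|H) = 0.8 and P(E|¬H) = 0.11.
P(E) = 0.8·0.01 + 0.11·0.99 = 0.0080000 + 0.10890 = 0.11690.
By Bayes' theorem, P(H|E) = 0.0080000 / 0.11690 = 0.0684. Hence P(¬H|E) = 1 − 0.0684 = 0.9316.

P(¬H | E) ≈ 0.9316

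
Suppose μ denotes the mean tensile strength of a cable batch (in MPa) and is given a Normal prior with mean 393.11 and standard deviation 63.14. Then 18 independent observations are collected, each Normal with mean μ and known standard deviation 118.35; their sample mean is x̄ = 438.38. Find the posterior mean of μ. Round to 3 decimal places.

With known σ, the Normal prior is conjugate. Weight on the data is w = (n/σ²)/(n/σ² + 1/τ₀²) = 0.00128510/(0.00128510+0.00025084) = 0.83669.
Posterior mean = w·x̄ + (1−w)·μ₀ = 0.83669·438.38 + 0.16331·393.11 = 430.987.

Posterior mean ≈ 430.987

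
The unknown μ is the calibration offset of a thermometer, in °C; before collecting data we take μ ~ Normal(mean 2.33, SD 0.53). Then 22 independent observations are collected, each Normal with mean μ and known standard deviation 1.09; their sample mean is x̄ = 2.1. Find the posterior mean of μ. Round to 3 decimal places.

With known σ, the Normal prior is conjugate. Weight on the data is w = (n/σ²)/(n/σ² + 1/τ₀²) = 18.5170/(18.5170+3.55999) = 0.83875.
Posterior mean = w·x̄ + (1−w)·μ₀ = 0.83875·2.1 + 0.16125·2.33 = 2.137.

Posterior mean ≈ 2.137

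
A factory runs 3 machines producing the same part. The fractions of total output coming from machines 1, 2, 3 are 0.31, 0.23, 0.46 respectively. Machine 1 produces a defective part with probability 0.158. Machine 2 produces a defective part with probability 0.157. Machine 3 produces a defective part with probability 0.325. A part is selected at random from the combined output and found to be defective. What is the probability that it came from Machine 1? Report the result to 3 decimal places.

P(defective|M1) = 0.158; P(defective|M2) = 0.157; P(defective|M3) = 0.325.
Prior × likelihood for each source: 0.31·0.158=0.04898, 0.23·0.157=0.03611, 0.46·0.325=0.1495. Summing gives P(defective) = 0.23459.
P(Machine 1 | defective) = 0.04898 / 0.23459 = 0.209.

Posterior probability ≈ 0.209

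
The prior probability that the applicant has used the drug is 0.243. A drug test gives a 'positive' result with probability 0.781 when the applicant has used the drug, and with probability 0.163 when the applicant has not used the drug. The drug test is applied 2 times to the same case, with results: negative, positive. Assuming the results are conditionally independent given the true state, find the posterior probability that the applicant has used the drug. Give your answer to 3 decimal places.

Let H be the event that the applicant has used the drug; start with P(H) = 0.243. P('positive'|H) = 0.781, P('positive'|¬H) = 0.163.
Update on result 1 ('negative'): P(H) ← 0.219·0.2430 / (0.219·0.2430 + 0.837·0.7570) = 0.053217/0.68683 = 0.0775.
Update on result 2 ('positive'): P(H) ← 0.781·0.0775 / (0.781·0.0775 + 0.163·0.9225) = 0.060514/0.21088 = 0.2870.

Posterior P(H) ≈ 0.287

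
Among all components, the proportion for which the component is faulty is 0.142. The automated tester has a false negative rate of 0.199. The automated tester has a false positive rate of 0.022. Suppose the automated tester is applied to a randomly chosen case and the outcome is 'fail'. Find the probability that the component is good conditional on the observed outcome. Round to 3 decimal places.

P(¬H | E) ≈ 0.142

Let H be the event that the component is faulty. P(H) = 0.142, so P(¬H) = 0.858. With E the 'fail' result, P(E|H) = 0.801 and P(E|¬H) = 0.022.
P(E) = 0.801·0.142 + 0.022·0.858 = 0.11374 + 0.018876 = 0.13262.
By Bayes' theorem, P(H|E) = 0.11374 / 0.13262 = 0.858. Hence P(¬H|E) = 1 − 0.858 = 0.142.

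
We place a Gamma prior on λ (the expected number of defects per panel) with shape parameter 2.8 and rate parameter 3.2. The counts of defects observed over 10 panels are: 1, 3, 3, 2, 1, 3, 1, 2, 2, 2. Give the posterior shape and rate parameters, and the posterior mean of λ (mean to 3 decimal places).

Posterior: Gamma(shape=22.8, rate=13.2); mean ≈ 1.727

Total count ∑xᵢ = 20 over n = 10 panels.
Gamma is conjugate to the Poisson likelihood: posterior is Gamma(shape = 2.8+20 = 22.8, rate = 3.2+10 = 13.2).
E[λ | data] = 22.8/13.2 = 1.727.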